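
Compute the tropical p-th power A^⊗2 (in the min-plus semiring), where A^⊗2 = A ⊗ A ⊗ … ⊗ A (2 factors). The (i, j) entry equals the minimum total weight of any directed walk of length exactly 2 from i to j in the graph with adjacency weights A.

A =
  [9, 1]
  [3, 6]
A^⊗2 =
  [4, 7]
  [9, 4]

Each entry (A^⊗2)_ij equals the minimum over all length-2 walks i = v_0 → v_1 → … → v_2 = j of Σ_t A[v_t][v_{t+1}]. For example, for (i, j) = (0, 1) we minimise over 2 possible intermediate vertex sequences; the minimum is 7, attained along the walk 0 → 1 → 1.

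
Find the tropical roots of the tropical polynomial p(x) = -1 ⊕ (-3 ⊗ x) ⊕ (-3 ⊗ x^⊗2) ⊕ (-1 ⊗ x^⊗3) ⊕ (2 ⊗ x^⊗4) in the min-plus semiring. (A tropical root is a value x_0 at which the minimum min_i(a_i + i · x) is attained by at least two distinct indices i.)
Roots: {-3, -2, 0, 2}

Each tropical root is a break point of the lower envelope of the lines y = a_i + i · x (there are 5 lines, with slopes 0, 1, ..., 4). Only the lines that attain the minimum somewhere contribute to roots; other lines are dominated. Here the surviving (envelope) indices are i = 4, i = 3, i = 2, i = 1, i = 0.
Intersections between consecutive envelope lines give the roots: for adjacent envelope indices i < j the intersection is x = (a_i − a_j) / (j − i). Reading off the sorted break points: {-3, -2, 0, 2}.
Verification: at each break x_0, at least two indices attain the minimum of min_i(a_i + i · x_0).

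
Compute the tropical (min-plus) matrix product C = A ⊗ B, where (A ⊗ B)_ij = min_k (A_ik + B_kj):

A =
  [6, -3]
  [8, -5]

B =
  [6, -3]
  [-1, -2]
A ⊗ B =
  [-4, -5]
  [-6, -7]

Apply the min-plus product entry-by-entry:
  C[0][0] = min over k of (A[0][0] + B[0][0] = 6 + 6 = 12, A[0][1] + B[1][0] = -3 + -1 = -4) = -4 (attained at k = 1)
  C[0][1] = min over k of (A[0][0] + B[0][1] = 6 + -3 = 3, A[0][1] + B[1][1] = -3 + -2 = -5) = -5 (attained at k = 1)
  C[1][0] = min over k of (A[1][0] + B[0][0] = 8 + 6 = 14, A[1][1] + B[1][0] = -5 + -1 = -6) = -6 (attained at k = 1)
  C[1][1] = min over k of (A[1][0] + B[0][1] = 8 + -3 = 5, A[1][1] + B[1][1] = -5 + -2 = -7) = -7 (attained at k = 1)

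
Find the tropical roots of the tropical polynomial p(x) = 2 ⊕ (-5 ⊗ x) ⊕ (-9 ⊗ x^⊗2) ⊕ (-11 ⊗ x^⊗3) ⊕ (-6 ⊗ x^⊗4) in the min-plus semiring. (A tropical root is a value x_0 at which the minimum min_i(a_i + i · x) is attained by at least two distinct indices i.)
Roots: {-5, 2, 4, 7}

Each tropical root is a break point of the lower envelope of the lines y = a_i + i · x (there are 5 lines, with slopes 0, 1, ..., 4). Only the lines that attain the minimum somewhere contribute to roots; other lines are dominated. Here the surviving (envelope) indices are i = 4, i = 3, i = 2, i = 1, i = 0.
Intersections between consecutive envelope lines give the roots: for adjacent envelope indices i < j the intersection is x = (a_i − a_j) / (j − i). Reading off the sorted break points: {-5, 2, 4, 7}.
Verification: at each break x_0, at least two indices attain the minimum of min_i(a_i + i · x_0).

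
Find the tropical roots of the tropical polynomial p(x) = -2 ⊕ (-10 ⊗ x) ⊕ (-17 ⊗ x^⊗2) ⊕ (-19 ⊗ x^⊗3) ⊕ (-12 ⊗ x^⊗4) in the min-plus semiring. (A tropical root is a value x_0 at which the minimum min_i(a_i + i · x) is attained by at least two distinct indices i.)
Roots: {-7, 2, 7, 8}

Each tropical root is a break point of the lower envelope of the lines y = a_i + i · x (there are 5 lines, with slopes 0, 1, ..., 4). Only the lines that attain the minimum somewhere contribute to roots; other lines are dominated. Here the surviving (envelope) indices are i = 4, i = 3, i = 2, i = 1, i = 0.
Intersections between consecutive envelope lines give the roots: for adjacent envelope indices i < j the intersection is x = (a_i − a_j) / (j − i). Reading off the sorted break points: {-7, 2, 7, 8}.
Verification: at each break x_0, at least two indices attain the minimum of min_i(a_i + i · x_0).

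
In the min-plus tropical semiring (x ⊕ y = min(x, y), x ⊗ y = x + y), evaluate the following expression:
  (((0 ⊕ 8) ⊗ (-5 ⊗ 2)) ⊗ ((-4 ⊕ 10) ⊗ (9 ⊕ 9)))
(((0 ⊕ 8) ⊗ (-5 ⊗ 2)) ⊗ ((-4 ⊕ 10) ⊗ (9 ⊕ 9))) = 2

Expand innermost to outermost. Recall ⊕ takes the minimum of its arguments and ⊗ takes their sum. Working out the expression (((0 ⊕ 8) ⊗ (-5 ⊗ 2)) ⊗ ((-4 ⊕ 10) ⊗ (9 ⊕ 9))) gives 2.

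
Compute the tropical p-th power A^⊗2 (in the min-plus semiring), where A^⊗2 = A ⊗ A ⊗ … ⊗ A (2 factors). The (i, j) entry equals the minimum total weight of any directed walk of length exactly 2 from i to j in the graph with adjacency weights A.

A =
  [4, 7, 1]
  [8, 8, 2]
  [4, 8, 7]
A^⊗2 =
  [5, 9, 5]
  [6, 10, 9]
  [8, 11, 5]

Each entry (A^⊗2)_ij equals the minimum over all length-2 walks i = v_0 → v_1 → … → v_2 = j of Σ_t A[v_t][v_{t+1}]. For example, for (i, j) = (0, 2) we minimise over 3 possible intermediate vertex sequences; the minimum is 5, attained along the walk 0 → 0 → 2.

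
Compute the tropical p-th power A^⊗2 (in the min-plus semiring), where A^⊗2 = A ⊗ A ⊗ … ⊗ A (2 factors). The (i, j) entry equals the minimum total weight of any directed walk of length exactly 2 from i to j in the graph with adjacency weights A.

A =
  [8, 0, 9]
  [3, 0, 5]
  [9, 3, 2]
A^⊗2 =
  [3, 0, 5]
  [3, 0, 5]
  [6, 3, 4]

Each entry (A^⊗2)_ij equals the minimum over all length-2 walks i = v_0 → v_1 → … → v_2 = j of Σ_t A[v_t][v_{t+1}]. For example, for (i, j) = (0, 2) we minimise over 3 possible intermediate vertex sequences; the minimum is 5, attained along the walk 0 → 1 → 2.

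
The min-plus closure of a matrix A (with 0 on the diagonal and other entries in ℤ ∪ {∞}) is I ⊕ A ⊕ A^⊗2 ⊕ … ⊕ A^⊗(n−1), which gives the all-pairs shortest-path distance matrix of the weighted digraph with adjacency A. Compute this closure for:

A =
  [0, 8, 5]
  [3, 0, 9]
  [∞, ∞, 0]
Closure =
  [0, 8, 5]
  [3, 0, 8]
  [∞, ∞, 0]

This is the Floyd-Warshall all-pairs shortest-path computation. For each intermediate vertex k = 0, 1, …, 2, update dist[i][j] ← min(dist[i][j], dist[i][k] + dist[k][j]). The final matrix gives, for each (i, j), the minimum total weight of any directed path from i to j (possibly empty when i = j).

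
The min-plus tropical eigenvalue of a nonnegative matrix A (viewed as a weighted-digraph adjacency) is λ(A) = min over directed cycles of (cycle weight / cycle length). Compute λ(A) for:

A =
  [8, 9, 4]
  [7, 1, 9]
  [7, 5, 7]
λ(A) = 1

Enumerate directed cycles and compute their means (weight / length). Sample:
  cycle 0 → 0: weight = 8, length = 1, mean = 8/1 ≈ 8.000
  cycle 1 → 1: weight = 1, length = 1, mean = 1/1 ≈ 1.000
  cycle 2 → 2: weight = 7, length = 1, mean = 7/1 ≈ 7.000
  cycle 0 → 1 → 0: weight = 16, length = 2, mean = 16/2 ≈ 8.000
  cycle 0 → 2 → 0: weight = 11, length = 2, mean = 11/2 ≈ 5.500
  cycle 1 → 0 → 1: weight = 16, length = 2, mean = 16/2 ≈ 8.000
Minimum mean = 1.000, attained e.g. along the cycle 1 → 1 with weight 1 and length 1. So λ(A) = 1/1 = 1.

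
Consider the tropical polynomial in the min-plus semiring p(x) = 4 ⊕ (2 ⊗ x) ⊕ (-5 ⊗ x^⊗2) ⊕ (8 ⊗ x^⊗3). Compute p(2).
p(2) = -1

A tropical monomial a ⊗ x^⊗i evaluates to a + i · x. Evaluating each term at x = 2:
  Term 0 contributes 4 + 0 · 2 = 4
  Term 1 contributes 2 + 1 · 2 = 4
  Term 2 contributes -5 + 2 · 2 = -1
  Term 3 contributes 8 + 3 · 2 = 14
p(2) = ⊕ of these = min[4, 4, -1, 14] = -1.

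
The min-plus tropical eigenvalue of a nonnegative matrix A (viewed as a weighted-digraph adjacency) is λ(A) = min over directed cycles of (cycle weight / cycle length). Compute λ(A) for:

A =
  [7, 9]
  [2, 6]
λ(A) = 11/2

Enumerate directed cycles and compute their means (weight / length). Sample:
  cycle 0 → 0: weight = 7, length = 1, mean = 7/1 ≈ 7.000
  cycle 1 → 1: weight = 6, length = 1, mean = 6/1 ≈ 6.000
  cycle 0 → 1 → 0: weight = 11, length = 2, mean = 11/2 ≈ 5.500
  cycle 1 → 0 → 1: weight = 11, length = 2, mean = 11/2 ≈ 5.500
Minimum mean = 5.500, attained e.g. along the cycle 0 → 1 → 0 with weight 11 and length 2. So λ(A) = 11/2 = 11/2.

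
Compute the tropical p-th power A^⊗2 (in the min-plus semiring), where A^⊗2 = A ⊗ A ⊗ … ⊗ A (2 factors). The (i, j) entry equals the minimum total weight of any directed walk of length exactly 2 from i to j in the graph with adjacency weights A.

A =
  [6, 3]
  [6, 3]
A^⊗2 =
  [9, 6]
  [9, 6]

Each entry (A^⊗2)_ij equals the minimum over all length-2 walks i = v_0 → v_1 → … → v_2 = j of Σ_t A[v_t][v_{t+1}]. For example, for (i, j) = (0, 1) we minimise over 2 possible intermediate vertex sequences; the minimum is 6, attained along the walk 0 → 1 → 1.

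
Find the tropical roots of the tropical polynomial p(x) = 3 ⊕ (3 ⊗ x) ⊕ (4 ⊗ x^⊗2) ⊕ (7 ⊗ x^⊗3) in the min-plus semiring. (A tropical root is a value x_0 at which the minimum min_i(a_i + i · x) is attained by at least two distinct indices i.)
Roots: {-3, -1, 0}

Each tropical root is a break point of the lower envelope of the lines y = a_i + i · x (there are 4 lines, with slopes 0, 1, ..., 3). Only the lines that attain the minimum somewhere contribute to roots; other lines are dominated. Here the surviving (envelope) indices are i = 3, i = 2, i = 1, i = 0.
Intersections between consecutive envelope lines give the roots: for adjacent envelope indices i < j the intersection is x = (a_i − a_j) / (j − i). Reading off the sorted break points: {-3, -1, 0}.
Verification: at each break x_0, at least two indices attain the minimum of min_i(a_i + i · x_0).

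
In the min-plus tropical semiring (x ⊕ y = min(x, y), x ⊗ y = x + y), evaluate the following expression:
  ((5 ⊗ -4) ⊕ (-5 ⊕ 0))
((5 ⊗ -4) ⊕ (-5 ⊕ 0)) = -5

Expand innermost to outermost. Recall ⊕ takes the minimum of its arguments and ⊗ takes their sum. Working out the expression ((5 ⊗ -4) ⊕ (-5 ⊕ 0)) gives -5.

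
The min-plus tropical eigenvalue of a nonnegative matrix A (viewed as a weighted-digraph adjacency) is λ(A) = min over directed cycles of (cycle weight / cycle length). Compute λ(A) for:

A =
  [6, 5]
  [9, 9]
λ(A) = 6

Enumerate directed cycles and compute their means (weight / length). Sample:
  cycle 0 → 0: weight = 6, length = 1, mean = 6/1 ≈ 6.000
  cycle 1 → 1: weight = 9, length = 1, mean = 9/1 ≈ 9.000
  cycle 0 → 1 → 0: weight = 14, length = 2, mean = 14/2 ≈ 7.000
  cycle 1 → 0 → 1: weight = 14, length = 2, mean = 14/2 ≈ 7.000
Minimum mean = 6.000, attained e.g. along the cycle 0 → 0 with weight 6 and length 1. So λ(A) = 6/1 = 6.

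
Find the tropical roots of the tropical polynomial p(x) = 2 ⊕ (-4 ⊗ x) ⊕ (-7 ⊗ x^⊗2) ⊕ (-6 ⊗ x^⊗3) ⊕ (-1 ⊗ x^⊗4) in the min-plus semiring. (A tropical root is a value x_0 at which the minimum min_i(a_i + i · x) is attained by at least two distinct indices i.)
Roots: {-5, -1, 3, 6}

Each tropical root is a break point of the lower envelope of the lines y = a_i + i · x (there are 5 lines, with slopes 0, 1, ..., 4). Only the lines that attain the minimum somewhere contribute to roots; other lines are dominated. Here the surviving (envelope) indices are i = 4, i = 3, i = 2, i = 1, i = 0.
Intersections between consecutive envelope lines give the roots: for adjacent envelope indices i < j the intersection is x = (a_i − a_j) / (j − i). Reading off the sorted break points: {-5, -1, 3, 6}.
Verification: at each break x_0, at least two indices attain the minimum of min_i(a_i + i · x_0).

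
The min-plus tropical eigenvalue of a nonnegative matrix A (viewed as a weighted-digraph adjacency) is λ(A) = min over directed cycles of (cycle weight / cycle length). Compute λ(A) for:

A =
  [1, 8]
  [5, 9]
λ(A) = 1

Enumerate directed cycles and compute their means (weight / length). Sample:
  cycle 0 → 0: weight = 1, length = 1, mean = 1/1 ≈ 1.000
  cycle 1 → 1: weight = 9, length = 1, mean = 9/1 ≈ 9.000
  cycle 0 → 1 → 0: weight = 13, length = 2, mean = 13/2 ≈ 6.500
  cycle 1 → 0 → 1: weight = 13, length = 2, mean = 13/2 ≈ 6.500
Minimum mean = 1.000, attained e.g. along the cycle 0 → 0 with weight 1 and length 1. So λ(A) = 1/1 = 1.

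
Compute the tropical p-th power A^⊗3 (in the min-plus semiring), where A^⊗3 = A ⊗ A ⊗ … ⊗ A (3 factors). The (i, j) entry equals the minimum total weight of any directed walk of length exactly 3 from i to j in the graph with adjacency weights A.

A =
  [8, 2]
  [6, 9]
A^⊗3 =
  [16, 10]
  [14, 16]

Each entry (A^⊗3)_ij equals the minimum over all length-3 walks i = v_0 → v_1 → … → v_3 = j of Σ_t A[v_t][v_{t+1}]. For example, for (i, j) = (0, 1) we minimise over 4 possible intermediate vertex sequences; the minimum is 10, attained along the walk 0 → 1 → 0 → 1.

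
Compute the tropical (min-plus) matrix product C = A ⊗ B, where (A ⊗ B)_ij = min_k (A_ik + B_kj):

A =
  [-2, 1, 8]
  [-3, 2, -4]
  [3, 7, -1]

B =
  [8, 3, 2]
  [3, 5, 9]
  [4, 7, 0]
A ⊗ B =
  [4, 1, 0]
  [0, 0, -4]
  [3, 6, -1]

Apply the min-plus product entry-by-entry:
  C[0][0] = min over k of (A[0][0] + B[0][0] = -2 + 8 = 6, A[0][1] + B[1][0] = 1 + 3 = 4, A[0][2] + B[2][0] = 8 + 4 = 12) = 4 (attained at k = 1)
  C[0][1] = min over k of (A[0][0] + B[0][1] = -2 + 3 = 1, A[0][1] + B[1][1] = 1 + 5 = 6, A[0][2] + B[2][1] = 8 + 7 = 15) = 1 (attained at k = 0)
  C[0][2] = min over k of (A[0][0] + B[0][2] = -2 + 2 = 0, A[0][1] + B[1][2] = 1 + 9 = 10, A[0][2] + B[2][2] = 8 + 0 = 8) = 0 (attained at k = 0)
  C[1][0] = min over k of (A[1][0] + B[0][0] = -3 + 8 = 5, A[1][1] + B[1][0] = 2 + 3 = 5, A[1][2] + B[2][0] = -4 + 4 = 0) = 0 (attained at k = 2)
  C[1][1] = min over k of (A[1][0] + B[0][1] = -3 + 3 = 0, A[1][1] + B[1][1] = 2 + 5 = 7, A[1][2] + B[2][1] = -4 + 7 = 3) = 0 (attained at k = 0)
  C[1][2] = min over k of (A[1][0] + B[0][2] = -3 + 2 = -1, A[1][1] + B[1][2] = 2 + 9 = 11, A[1][2] + B[2][2] = -4 + 0 = -4) = -4 (attained at k = 2)
  C[2][0] = min over k of (A[2][0] + B[0][0] = 3 + 8 = 11, A[2][1] + B[1][0] = 7 + 3 = 10, A[2][2] + B[2][0] = -1 + 4 = 3) = 3 (attained at k = 2)
  C[2][1] = min over k of (A[2][0] + B[0][1] = 3 + 3 = 6, A[2][1] + B[1][1] = 7 + 5 = 12, A[2][2] + B[2][1] = -1 + 7 = 6) = 6 (attained at k = 0)
  C[2][2] = min over k of (A[2][0] + B[0][2] = 3 + 2 = 5, A[2][1] + B[1][2] = 7 + 9 = 16, A[2][2] + B[2][2] = -1 + 0 = -1) = -1 (attained at k = 2)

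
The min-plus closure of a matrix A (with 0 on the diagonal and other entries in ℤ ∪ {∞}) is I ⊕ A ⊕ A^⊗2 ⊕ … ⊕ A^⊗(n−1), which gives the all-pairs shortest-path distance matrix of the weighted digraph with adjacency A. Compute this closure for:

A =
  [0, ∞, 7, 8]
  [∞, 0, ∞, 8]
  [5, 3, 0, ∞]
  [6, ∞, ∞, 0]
Closure =
  [0, 10, 7, 8]
  [14, 0, 21, 8]
  [5, 3, 0, 11]
  [6, 16, 13, 0]

This is the Floyd-Warshall all-pairs shortest-path computation. For each intermediate vertex k = 0, 1, …, 3, update dist[i][j] ← min(dist[i][j], dist[i][k] + dist[k][j]). The final matrix gives, for each (i, j), the minimum total weight of any directed path from i to j (possibly empty when i = j).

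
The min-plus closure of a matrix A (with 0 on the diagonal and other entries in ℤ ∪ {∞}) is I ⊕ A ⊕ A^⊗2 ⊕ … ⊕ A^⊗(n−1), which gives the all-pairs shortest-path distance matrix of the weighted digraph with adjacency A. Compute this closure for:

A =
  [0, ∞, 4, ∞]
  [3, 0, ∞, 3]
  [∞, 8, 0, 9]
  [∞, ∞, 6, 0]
Closure =
  [0, 12, 4, 13]
  [3, 0, 7, 3]
  [11, 8, 0, 9]
  [17, 14, 6, 0]

This is the Floyd-Warshall all-pairs shortest-path computation. For each intermediate vertex k = 0, 1, …, 3, update dist[i][j] ← min(dist[i][j], dist[i][k] + dist[k][j]). The final matrix gives, for each (i, j), the minimum total weight of any directed path from i to j (possibly empty when i = j).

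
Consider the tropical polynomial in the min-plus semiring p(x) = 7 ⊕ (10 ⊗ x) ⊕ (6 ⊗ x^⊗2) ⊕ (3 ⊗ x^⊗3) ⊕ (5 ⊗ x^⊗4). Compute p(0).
p(0) = 3

A tropical monomial a ⊗ x^⊗i evaluates to a + i · x. Evaluating each term at x = 0:
  Term 0 contributes 7 + 0 · 0 = 7
  Term 1 contributes 10 + 1 · 0 = 10
  Term 2 contributes 6 + 2 · 0 = 6
  Term 3 contributes 3 + 3 · 0 = 3
  Term 4 contributes 5 + 4 · 0 = 5
p(0) = ⊕ of these = min[7, 10, 6, 3, 5] = 3.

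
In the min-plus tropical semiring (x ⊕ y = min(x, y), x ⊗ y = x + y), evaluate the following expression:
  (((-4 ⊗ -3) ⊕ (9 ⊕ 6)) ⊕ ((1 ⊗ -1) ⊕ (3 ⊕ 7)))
(((-4 ⊗ -3) ⊕ (9 ⊕ 6)) ⊕ ((1 ⊗ -1) ⊕ (3 ⊕ 7))) = -7

Expand innermost to outermost. Recall ⊕ takes the minimum of its arguments and ⊗ takes their sum. Working out the expression (((-4 ⊗ -3) ⊕ (9 ⊕ 6)) ⊕ ((1 ⊗ -1) ⊕ (3 ⊕ 7))) gives -7.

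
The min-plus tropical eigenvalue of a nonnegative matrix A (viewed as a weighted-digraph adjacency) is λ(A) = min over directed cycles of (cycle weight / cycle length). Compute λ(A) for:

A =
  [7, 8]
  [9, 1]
λ(A) = 1

Enumerate directed cycles and compute their means (weight / length). Sample:
  cycle 0 → 0: weight = 7, length = 1, mean = 7/1 ≈ 7.000
  cycle 1 → 1: weight = 1, length = 1, mean = 1/1 ≈ 1.000
  cycle 0 → 1 → 0: weight = 17, length = 2, mean = 17/2 ≈ 8.500
  cycle 1 → 0 → 1: weight = 17, length = 2, mean = 17/2 ≈ 8.500
Minimum mean = 1.000, attained e.g. along the cycle 1 → 1 with weight 1 and length 1. So λ(A) = 1/1 = 1.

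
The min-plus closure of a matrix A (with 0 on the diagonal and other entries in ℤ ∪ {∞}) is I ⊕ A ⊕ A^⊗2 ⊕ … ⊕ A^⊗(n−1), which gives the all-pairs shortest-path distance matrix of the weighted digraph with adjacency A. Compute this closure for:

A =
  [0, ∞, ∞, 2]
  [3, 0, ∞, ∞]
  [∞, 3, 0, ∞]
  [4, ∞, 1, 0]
Closure =
  [0, 6, 3, 2]
  [3, 0, 6, 5]
  [6, 3, 0, 8]
  [4, 4, 1, 0]

This is the Floyd-Warshall all-pairs shortest-path computation. For each intermediate vertex k = 0, 1, …, 3, update dist[i][j] ← min(dist[i][j], dist[i][k] + dist[k][j]). The final matrix gives, for each (i, j), the minimum total weight of any directed path from i to j (possibly empty when i = j).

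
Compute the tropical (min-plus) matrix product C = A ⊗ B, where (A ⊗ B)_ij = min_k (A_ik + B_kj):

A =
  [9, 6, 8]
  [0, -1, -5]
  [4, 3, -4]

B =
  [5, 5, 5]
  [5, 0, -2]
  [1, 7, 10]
A ⊗ B =
  [9, 6, 4]
  [-4, -1, -3]
  [-3, 3, 1]

Apply the min-plus product entry-by-entry:
  C[0][0] = min over k of (A[0][0] + B[0][0] = 9 + 5 = 14, A[0][1] + B[1][0] = 6 + 5 = 11, A[0][2] + B[2][0] = 8 + 1 = 9) = 9 (attained at k = 2)
  C[0][1] = min over k of (A[0][0] + B[0][1] = 9 + 5 = 14, A[0][1] + B[1][1] = 6 + 0 = 6, A[0][2] + B[2][1] = 8 + 7 = 15) = 6 (attained at k = 1)
  C[0][2] = min over k of (A[0][0] + B[0][2] = 9 + 5 = 14, A[0][1] + B[1][2] = 6 + -2 = 4, A[0][2] + B[2][2] = 8 + 10 = 18) = 4 (attained at k = 1)
  C[1][0] = min over k of (A[1][0] + B[0][0] = 0 + 5 = 5, A[1][1] + B[1][0] = -1 + 5 = 4, A[1][2] + B[2][0] = -5 + 1 = -4) = -4 (attained at k = 2)
  C[1][1] = min over k of (A[1][0] + B[0][1] = 0 + 5 = 5, A[1][1] + B[1][1] = -1 + 0 = -1, A[1][2] + B[2][1] = -5 + 7 = 2) = -1 (attained at k = 1)
  C[1][2] = min over k of (A[1][0] + B[0][2] = 0 + 5 = 5, A[1][1] + B[1][2] = -1 + -2 = -3, A[1][2] + B[2][2] = -5 + 10 = 5) = -3 (attained at k = 1)
  C[2][0] = min over k of (A[2][0] + B[0][0] = 4 + 5 = 9, A[2][1] + B[1][0] = 3 + 5 = 8, A[2][2] + B[2][0] = -4 + 1 = -3) = -3 (attained at k = 2)
  C[2][1] = min over k of (A[2][0] + B[0][1] = 4 + 5 = 9, A[2][1] + B[1][1] = 3 + 0 = 3, A[2][2] + B[2][1] = -4 + 7 = 3) = 3 (attained at k = 1)
  C[2][2] = min over k of (A[2][0] + B[0][2] = 4 + 5 = 9, A[2][1] + B[1][2] = 3 + -2 = 1, A[2][2] + B[2][2] = -4 + 10 = 6) = 1 (attained at k = 1)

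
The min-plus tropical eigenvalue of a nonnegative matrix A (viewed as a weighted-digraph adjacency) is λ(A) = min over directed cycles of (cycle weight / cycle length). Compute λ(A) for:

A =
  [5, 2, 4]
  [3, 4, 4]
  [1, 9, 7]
λ(A) = 7/3

Enumerate directed cycles and compute their means (weight / length). Sample:
  cycle 0 → 0: weight = 5, length = 1, mean = 5/1 ≈ 5.000
  cycle 1 → 1: weight = 4, length = 1, mean = 4/1 ≈ 4.000
  cycle 2 → 2: weight = 7, length = 1, mean = 7/1 ≈ 7.000
  cycle 0 → 1 → 0: weight = 5, length = 2, mean = 5/2 ≈ 2.500
  cycle 0 → 2 → 0: weight = 5, length = 2, mean = 5/2 ≈ 2.500
  cycle 1 → 0 → 1: weight = 5, length = 2, mean = 5/2 ≈ 2.500
Minimum mean = 2.333, attained e.g. along the cycle 0 → 1 → 2 → 0 with weight 7 and length 3. So λ(A) = 7/3 = 7/3.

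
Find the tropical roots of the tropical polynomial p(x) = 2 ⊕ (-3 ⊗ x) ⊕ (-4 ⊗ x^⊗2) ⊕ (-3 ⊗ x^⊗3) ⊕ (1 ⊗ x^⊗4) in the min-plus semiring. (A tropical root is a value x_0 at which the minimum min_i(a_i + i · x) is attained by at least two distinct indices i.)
Roots: {-4, -1, 1, 5}

Each tropical root is a break point of the lower envelope of the lines y = a_i + i · x (there are 5 lines, with slopes 0, 1, ..., 4). Only the lines that attain the minimum somewhere contribute to roots; other lines are dominated. Here the surviving (envelope) indices are i = 4, i = 3, i = 2, i = 1, i = 0.
Intersections between consecutive envelope lines give the roots: for adjacent envelope indices i < j the intersection is x = (a_i − a_j) / (j − i). Reading off the sorted break points: {-4, -1, 1, 5}.
Verification: at each break x_0, at least two indices attain the minimum of min_i(a_i + i · x_0).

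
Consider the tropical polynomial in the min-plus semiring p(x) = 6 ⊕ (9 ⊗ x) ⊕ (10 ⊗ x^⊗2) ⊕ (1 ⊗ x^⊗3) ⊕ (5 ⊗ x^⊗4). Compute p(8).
p(8) = 6

A tropical monomial a ⊗ x^⊗i evaluates to a + i · x. Evaluating each term at x = 8:
  Term 0 contributes 6 + 0 · 8 = 6
  Term 1 contributes 9 + 1 · 8 = 17
  Term 2 contributes 10 + 2 · 8 = 26
  Term 3 contributes 1 + 3 · 8 = 25
  Term 4 contributes 5 + 4 · 8 = 37
p(8) = ⊕ of these = min[6, 17, 26, 25, 37] = 6.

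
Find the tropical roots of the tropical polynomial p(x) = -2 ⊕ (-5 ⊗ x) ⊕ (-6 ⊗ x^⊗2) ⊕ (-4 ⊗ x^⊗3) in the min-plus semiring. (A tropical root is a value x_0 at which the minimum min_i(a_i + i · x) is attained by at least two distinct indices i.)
Roots: {-2, 1, 3}

Each tropical root is a break point of the lower envelope of the lines y = a_i + i · x (there are 4 lines, with slopes 0, 1, ..., 3). Only the lines that attain the minimum somewhere contribute to roots; other lines are dominated. Here the surviving (envelope) indices are i = 3, i = 2, i = 1, i = 0.
Intersections between consecutive envelope lines give the roots: for adjacent envelope indices i < j the intersection is x = (a_i − a_j) / (j − i). Reading off the sorted break points: {-2, 1, 3}.
Verification: at each break x_0, at least two indices attain the minimum of min_i(a_i + i · x_0).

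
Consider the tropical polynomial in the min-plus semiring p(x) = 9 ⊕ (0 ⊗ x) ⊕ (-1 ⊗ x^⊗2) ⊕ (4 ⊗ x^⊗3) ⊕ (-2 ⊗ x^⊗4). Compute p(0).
p(0) = -2

A tropical monomial a ⊗ x^⊗i evaluates to a + i · x. Evaluating each term at x = 0:
  Term 0 contributes 9 + 0 · 0 = 9
  Term 1 contributes 0 + 1 · 0 = 0
  Term 2 contributes -1 + 2 · 0 = -1
  Term 3 contributes 4 + 3 · 0 = 4
  Term 4 contributes -2 + 4 · 0 = -2
p(0) = ⊕ of these = min[9, 0, -1, 4, -2] = -2.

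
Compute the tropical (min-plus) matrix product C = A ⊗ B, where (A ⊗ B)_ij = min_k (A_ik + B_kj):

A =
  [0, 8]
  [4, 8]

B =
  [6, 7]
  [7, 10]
A ⊗ B =
  [6, 7]
  [10, 11]

Apply the min-plus product entry-by-entry:
  C[0][0] = min over k of (A[0][0] + B[0][0] = 0 + 6 = 6, A[0][1] + B[1][0] = 8 + 7 = 15) = 6 (attained at k = 0)
  C[0][1] = min over k of (A[0][0] + B[0][1] = 0 + 7 = 7, A[0][1] + B[1][1] = 8 + 10 = 18) = 7 (attained at k = 0)
  C[1][0] = min over k of (A[1][0] + B[0][0] = 4 + 6 = 10, A[1][1] + B[1][0] = 8 + 7 = 15) = 10 (attained at k = 0)
  C[1][1] = min over k of (A[1][0] + B[0][1] = 4 + 7 = 11, A[1][1] + B[1][1] = 8 + 10 = 18) = 11 (attained at k = 0)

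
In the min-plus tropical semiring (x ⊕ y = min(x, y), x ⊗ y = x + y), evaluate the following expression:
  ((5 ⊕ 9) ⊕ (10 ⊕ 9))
((5 ⊕ 9) ⊕ (10 ⊕ 9)) = 5

Expand innermost to outermost. Recall ⊕ takes the minimum of its arguments and ⊗ takes their sum. Working out the expression ((5 ⊕ 9) ⊕ (10 ⊕ 9)) gives 5.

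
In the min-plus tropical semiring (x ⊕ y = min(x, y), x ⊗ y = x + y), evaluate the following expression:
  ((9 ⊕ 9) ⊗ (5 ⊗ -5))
((9 ⊕ 9) ⊗ (5 ⊗ -5)) = 9

Expand innermost to outermost. Recall ⊕ takes the minimum of its arguments and ⊗ takes their sum. Working out the expression ((9 ⊕ 9) ⊗ (5 ⊗ -5)) gives 9.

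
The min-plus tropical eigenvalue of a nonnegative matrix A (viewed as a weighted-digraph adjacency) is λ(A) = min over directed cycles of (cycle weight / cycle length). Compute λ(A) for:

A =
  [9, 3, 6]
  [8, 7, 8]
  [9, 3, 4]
λ(A) = 4

Enumerate directed cycles and compute their means (weight / length). Sample:
  cycle 0 → 0: weight = 9, length = 1, mean = 9/1 ≈ 9.000
  cycle 1 → 1: weight = 7, length = 1, mean = 7/1 ≈ 7.000
  cycle 2 → 2: weight = 4, length = 1, mean = 4/1 ≈ 4.000
  cycle 0 → 1 → 0: weight = 11, length = 2, mean = 11/2 ≈ 5.500
  cycle 0 → 2 → 0: weight = 15, length = 2, mean = 15/2 ≈ 7.500
  cycle 1 → 0 → 1: weight = 11, length = 2, mean = 11/2 ≈ 5.500
Minimum mean = 4.000, attained e.g. along the cycle 2 → 2 with weight 4 and length 1. So λ(A) = 4/1 = 4.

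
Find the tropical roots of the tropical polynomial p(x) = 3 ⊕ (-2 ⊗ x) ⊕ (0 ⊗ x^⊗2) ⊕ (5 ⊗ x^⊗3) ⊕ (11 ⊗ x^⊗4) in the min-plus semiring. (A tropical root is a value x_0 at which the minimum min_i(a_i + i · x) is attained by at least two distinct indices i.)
Roots: {-6, -5, -2, 5}

Each tropical root is a break point of the lower envelope of the lines y = a_i + i · x (there are 5 lines, with slopes 0, 1, ..., 4). Only the lines that attain the minimum somewhere contribute to roots; other lines are dominated. Here the surviving (envelope) indices are i = 4, i = 3, i = 2, i = 1, i = 0.
Intersections between consecutive envelope lines give the roots: for adjacent envelope indices i < j the intersection is x = (a_i − a_j) / (j − i). Reading off the sorted break points: {-6, -5, -2, 5}.
Verification: at each break x_0, at least two indices attain the minimum of min_i(a_i + i · x_0).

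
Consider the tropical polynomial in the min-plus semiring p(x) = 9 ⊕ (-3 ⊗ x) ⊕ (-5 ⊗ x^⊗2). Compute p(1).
p(1) = -3

A tropical monomial a ⊗ x^⊗i evaluates to a + i · x. Evaluating each term at x = 1:
  Term 0 contributes 9 + 0 · 1 = 9
  Term 1 contributes -3 + 1 · 1 = -2
  Term 2 contributes -5 + 2 · 1 = -3
p(1) = ⊕ of these = min[9, -2, -3] = -3.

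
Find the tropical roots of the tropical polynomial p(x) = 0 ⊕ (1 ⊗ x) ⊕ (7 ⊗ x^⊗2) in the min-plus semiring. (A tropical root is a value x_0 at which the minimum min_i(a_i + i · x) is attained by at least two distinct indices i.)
Roots: {-6, -1}

Each tropical root is a break point of the lower envelope of the lines y = a_i + i · x (there are 3 lines, with slopes 0, 1, ..., 2). Only the lines that attain the minimum somewhere contribute to roots; other lines are dominated. Here the surviving (envelope) indices are i = 2, i = 1, i = 0.
Intersections between consecutive envelope lines give the roots: for adjacent envelope indices i < j the intersection is x = (a_i − a_j) / (j − i). Reading off the sorted break points: {-6, -1}.
Verification: at each break x_0, at least two indices attain the minimum of min_i(a_i + i · x_0).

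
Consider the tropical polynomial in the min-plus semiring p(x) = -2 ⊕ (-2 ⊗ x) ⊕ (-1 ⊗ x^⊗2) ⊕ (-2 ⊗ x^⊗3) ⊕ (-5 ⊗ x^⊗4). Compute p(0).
p(0) = -5

A tropical monomial a ⊗ x^⊗i evaluates to a + i · x. Evaluating each term at x = 0:
  Term 0 contributes -2 + 0 · 0 = -2
  Term 1 contributes -2 + 1 · 0 = -2
  Term 2 contributes -1 + 2 · 0 = -1
  Term 3 contributes -2 + 3 · 0 = -2
  Term 4 contributes -5 + 4 · 0 = -5
p(0) = ⊕ of these = min[-2, -2, -1, -2, -5] = -5.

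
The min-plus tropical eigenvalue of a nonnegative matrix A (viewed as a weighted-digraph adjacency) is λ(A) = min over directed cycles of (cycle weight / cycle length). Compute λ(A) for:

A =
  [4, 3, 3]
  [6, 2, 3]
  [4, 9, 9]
λ(A) = 2

Enumerate directed cycles and compute their means (weight / length). Sample:
  cycle 0 → 0: weight = 4, length = 1, mean = 4/1 ≈ 4.000
  cycle 1 → 1: weight = 2, length = 1, mean = 2/1 ≈ 2.000
  cycle 2 → 2: weight = 9, length = 1, mean = 9/1 ≈ 9.000
  cycle 0 → 1 → 0: weight = 9, length = 2, mean = 9/2 ≈ 4.500
  cycle 0 → 2 → 0: weight = 7, length = 2, mean = 7/2 ≈ 3.500
  cycle 1 → 0 → 1: weight = 9, length = 2, mean = 9/2 ≈ 4.500
Minimum mean = 2.000, attained e.g. along the cycle 1 → 1 with weight 2 and length 1. So λ(A) = 2/1 = 2.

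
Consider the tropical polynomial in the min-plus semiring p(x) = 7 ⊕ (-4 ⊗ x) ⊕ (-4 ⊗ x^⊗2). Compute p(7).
p(7) = 3

A tropical monomial a ⊗ x^⊗i evaluates to a + i · x. Evaluating each term at x = 7:
  Term 0 contributes 7 + 0 · 7 = 7
  Term 1 contributes -4 + 1 · 7 = 3
  Term 2 contributes -4 + 2 · 7 = 10
p(7) = ⊕ of these = min[7, 3, 10] = 3.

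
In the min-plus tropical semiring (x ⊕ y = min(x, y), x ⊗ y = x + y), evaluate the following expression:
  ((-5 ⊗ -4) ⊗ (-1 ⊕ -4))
((-5 ⊗ -4) ⊗ (-1 ⊕ -4)) = -13

Expand innermost to outermost. Recall ⊕ takes the minimum of its arguments and ⊗ takes their sum. Working out the expression ((-5 ⊗ -4) ⊗ (-1 ⊕ -4)) gives -13.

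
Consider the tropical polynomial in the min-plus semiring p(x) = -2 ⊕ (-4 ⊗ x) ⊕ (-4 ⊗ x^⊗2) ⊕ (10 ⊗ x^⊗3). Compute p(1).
p(1) = -3

A tropical monomial a ⊗ x^⊗i evaluates to a + i · x. Evaluating each term at x = 1:
  Term 0 contributes -2 + 0 · 1 = -2
  Term 1 contributes -4 + 1 · 1 = -3
  Term 2 contributes -4 + 2 · 1 = -2
  Term 3 contributes 10 + 3 · 1 = 13
p(1) = ⊕ of these = min[-2, -3, -2, 13] = -3.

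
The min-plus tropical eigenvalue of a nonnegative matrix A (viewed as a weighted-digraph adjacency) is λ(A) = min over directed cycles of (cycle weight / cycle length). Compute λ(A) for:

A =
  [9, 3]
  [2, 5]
λ(A) = 5/2

Enumerate directed cycles and compute their means (weight / length). Sample:
  cycle 0 → 0: weight = 9, length = 1, mean = 9/1 ≈ 9.000
  cycle 1 → 1: weight = 5, length = 1, mean = 5/1 ≈ 5.000
  cycle 0 → 1 → 0: weight = 5, length = 2, mean = 5/2 ≈ 2.500
  cycle 1 → 0 → 1: weight = 5, length = 2, mean = 5/2 ≈ 2.500
Minimum mean = 2.500, attained e.g. along the cycle 0 → 1 → 0 with weight 5 and length 2. So λ(A) = 5/2 = 5/2.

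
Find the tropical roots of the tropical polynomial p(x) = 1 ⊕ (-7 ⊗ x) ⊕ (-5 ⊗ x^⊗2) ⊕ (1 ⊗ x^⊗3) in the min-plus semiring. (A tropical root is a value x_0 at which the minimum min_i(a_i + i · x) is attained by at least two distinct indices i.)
Roots: {-6, -2, 8}

Each tropical root is a break point of the lower envelope of the lines y = a_i + i · x (there are 4 lines, with slopes 0, 1, ..., 3). Only the lines that attain the minimum somewhere contribute to roots; other lines are dominated. Here the surviving (envelope) indices are i = 3, i = 2, i = 1, i = 0.
Intersections between consecutive envelope lines give the roots: for adjacent envelope indices i < j the intersection is x = (a_i − a_j) / (j − i). Reading off the sorted break points: {-6, -2, 8}.
Verification: at each break x_0, at least two indices attain the minimum of min_i(a_i + i · x_0).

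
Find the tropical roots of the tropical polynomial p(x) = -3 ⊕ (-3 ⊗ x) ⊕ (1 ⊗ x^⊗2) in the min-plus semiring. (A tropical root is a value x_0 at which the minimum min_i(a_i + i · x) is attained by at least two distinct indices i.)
Roots: {-4, 0}

Each tropical root is a break point of the lower envelope of the lines y = a_i + i · x (there are 3 lines, with slopes 0, 1, ..., 2). Only the lines that attain the minimum somewhere contribute to roots; other lines are dominated. Here the surviving (envelope) indices are i = 2, i = 1, i = 0.
Intersections between consecutive envelope lines give the roots: for adjacent envelope indices i < j the intersection is x = (a_i − a_j) / (j − i). Reading off the sorted break points: {-4, 0}.
Verification: at each break x_0, at least two indices attain the minimum of min_i(a_i + i · x_0).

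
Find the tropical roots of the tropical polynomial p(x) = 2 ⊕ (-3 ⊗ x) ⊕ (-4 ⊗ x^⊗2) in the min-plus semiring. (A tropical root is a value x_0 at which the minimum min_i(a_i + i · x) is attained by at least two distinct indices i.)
Roots: {1, 5}

Each tropical root is a break point of the lower envelope of the lines y = a_i + i · x (there are 3 lines, with slopes 0, 1, ..., 2). Only the lines that attain the minimum somewhere contribute to roots; other lines are dominated. Here the surviving (envelope) indices are i = 2, i = 1, i = 0.
Intersections between consecutive envelope lines give the roots: for adjacent envelope indices i < j the intersection is x = (a_i − a_j) / (j − i). Reading off the sorted break points: {1, 5}.
Verification: at each break x_0, at least two indices attain the minimum of min_i(a_i + i · x_0).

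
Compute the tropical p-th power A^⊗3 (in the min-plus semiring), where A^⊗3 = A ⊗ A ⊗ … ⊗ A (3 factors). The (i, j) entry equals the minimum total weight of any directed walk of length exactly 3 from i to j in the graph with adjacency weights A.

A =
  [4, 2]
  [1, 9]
A^⊗3 =
  [7, 5]
  [4, 7]

Each entry (A^⊗3)_ij equals the minimum over all length-3 walks i = v_0 → v_1 → … → v_3 = j of Σ_t A[v_t][v_{t+1}]. For example, for (i, j) = (0, 1) we minimise over 4 possible intermediate vertex sequences; the minimum is 5, attained along the walk 0 → 1 → 0 → 1.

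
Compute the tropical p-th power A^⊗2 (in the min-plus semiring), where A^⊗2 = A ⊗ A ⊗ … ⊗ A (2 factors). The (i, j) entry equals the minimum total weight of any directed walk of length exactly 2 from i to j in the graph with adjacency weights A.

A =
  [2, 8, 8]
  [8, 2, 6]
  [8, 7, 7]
A^⊗2 =
  [4, 10, 10]
  [10, 4, 8]
  [10, 9, 13]

Each entry (A^⊗2)_ij equals the minimum over all length-2 walks i = v_0 → v_1 → … → v_2 = j of Σ_t A[v_t][v_{t+1}]. For example, for (i, j) = (0, 2) we minimise over 3 possible intermediate vertex sequences; the minimum is 10, attained along the walk 0 → 0 → 2.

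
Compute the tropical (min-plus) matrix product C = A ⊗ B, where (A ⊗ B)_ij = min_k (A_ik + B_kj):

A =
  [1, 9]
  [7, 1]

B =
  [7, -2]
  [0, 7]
A ⊗ B =
  [8, -1]
  [1, 5]

Apply the min-plus product entry-by-entry:
  C[0][0] = min over k of (A[0][0] + B[0][0] = 1 + 7 = 8, A[0][1] + B[1][0] = 9 + 0 = 9) = 8 (attained at k = 0)
  C[0][1] = min over k of (A[0][0] + B[0][1] = 1 + -2 = -1, A[0][1] + B[1][1] = 9 + 7 = 16) = -1 (attained at k = 0)
  C[1][0] = min over k of (A[1][0] + B[0][0] = 7 + 7 = 14, A[1][1] + B[1][0] = 1 + 0 = 1) = 1 (attained at k = 1)
  C[1][1] = min over k of (A[1][0] + B[0][1] = 7 + -2 = 5, A[1][1] + B[1][1] = 1 + 7 = 8) = 5 (attained at k = 0)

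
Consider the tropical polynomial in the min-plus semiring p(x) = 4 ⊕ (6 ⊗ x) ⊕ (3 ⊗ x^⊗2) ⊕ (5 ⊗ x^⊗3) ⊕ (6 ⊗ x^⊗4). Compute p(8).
p(8) = 4

A tropical monomial a ⊗ x^⊗i evaluates to a + i · x. Evaluating each term at x = 8:
  Term 0 contributes 4 + 0 · 8 = 4
  Term 1 contributes 6 + 1 · 8 = 14
  Term 2 contributes 3 + 2 · 8 = 19
  Term 3 contributes 5 + 3 · 8 = 29
  Term 4 contributes 6 + 4 · 8 = 38
p(8) = ⊕ of these = min[4, 14, 19, 29, 38] = 4.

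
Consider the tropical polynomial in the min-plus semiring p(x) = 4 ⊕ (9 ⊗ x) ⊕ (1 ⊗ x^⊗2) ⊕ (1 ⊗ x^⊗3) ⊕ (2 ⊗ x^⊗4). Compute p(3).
p(3) = 4

A tropical monomial a ⊗ x^⊗i evaluates to a + i · x. Evaluating each term at x = 3:
  Term 0 contributes 4 + 0 · 3 = 4
  Term 1 contributes 9 + 1 · 3 = 12
  Term 2 contributes 1 + 2 · 3 = 7
  Term 3 contributes 1 + 3 · 3 = 10
  Term 4 contributes 2 + 4 · 3 = 14
p(3) = ⊕ of these = min[4, 12, 7, 10, 14] = 4.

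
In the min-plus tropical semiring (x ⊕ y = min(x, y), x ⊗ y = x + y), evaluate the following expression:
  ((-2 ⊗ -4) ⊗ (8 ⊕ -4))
((-2 ⊗ -4) ⊗ (8 ⊕ -4)) = -10

Expand innermost to outermost. Recall ⊕ takes the minimum of its arguments and ⊗ takes their sum. Working out the expression ((-2 ⊗ -4) ⊗ (8 ⊕ -4)) gives -10.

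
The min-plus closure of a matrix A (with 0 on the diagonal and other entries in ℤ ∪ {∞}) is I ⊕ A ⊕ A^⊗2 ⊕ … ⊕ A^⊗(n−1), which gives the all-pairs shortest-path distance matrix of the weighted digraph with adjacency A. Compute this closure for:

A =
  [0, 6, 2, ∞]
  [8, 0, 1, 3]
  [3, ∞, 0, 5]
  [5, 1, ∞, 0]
Closure =
  [0, 6, 2, 7]
  [4, 0, 1, 3]
  [3, 6, 0, 5]
  [5, 1, 2, 0]

This is the Floyd-Warshall all-pairs shortest-path computation. For each intermediate vertex k = 0, 1, …, 3, update dist[i][j] ← min(dist[i][j], dist[i][k] + dist[k][j]). The final matrix gives, for each (i, j), the minimum total weight of any directed path from i to j (possibly empty when i = j).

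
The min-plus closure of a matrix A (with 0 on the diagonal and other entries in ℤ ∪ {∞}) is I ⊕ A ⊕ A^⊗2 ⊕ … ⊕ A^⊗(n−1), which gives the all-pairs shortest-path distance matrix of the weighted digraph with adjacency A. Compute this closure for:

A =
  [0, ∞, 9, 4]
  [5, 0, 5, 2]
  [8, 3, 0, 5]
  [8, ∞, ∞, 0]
Closure =
  [0, 12, 9, 4]
  [5, 0, 5, 2]
  [8, 3, 0, 5]
  [8, 20, 17, 0]

This is the Floyd-Warshall all-pairs shortest-path computation. For each intermediate vertex k = 0, 1, …, 3, update dist[i][j] ← min(dist[i][j], dist[i][k] + dist[k][j]). The final matrix gives, for each (i, j), the minimum total weight of any directed path from i to j (possibly empty when i = j).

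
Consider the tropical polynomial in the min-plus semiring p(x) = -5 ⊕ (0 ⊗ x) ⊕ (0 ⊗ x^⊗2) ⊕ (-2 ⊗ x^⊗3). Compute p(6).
p(6) = -5

A tropical monomial a ⊗ x^⊗i evaluates to a + i · x. Evaluating each term at x = 6:
  Term 0 contributes -5 + 0 · 6 = -5
  Term 1 contributes 0 + 1 · 6 = 6
  Term 2 contributes 0 + 2 · 6 = 12
  Term 3 contributes -2 + 3 · 6 = 16
p(6) = ⊕ of these = min[-5, 6, 12, 16] = -5.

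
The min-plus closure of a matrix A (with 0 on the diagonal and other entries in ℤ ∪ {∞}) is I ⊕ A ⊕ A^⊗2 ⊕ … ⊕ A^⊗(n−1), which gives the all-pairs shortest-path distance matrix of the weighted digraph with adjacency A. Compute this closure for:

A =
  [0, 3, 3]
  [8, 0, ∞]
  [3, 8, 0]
Closure =
  [0, 3, 3]
  [8, 0, 11]
  [3, 6, 0]

This is the Floyd-Warshall all-pairs shortest-path computation. For each intermediate vertex k = 0, 1, …, 2, update dist[i][j] ← min(dist[i][j], dist[i][k] + dist[k][j]). The final matrix gives, for each (i, j), the minimum total weight of any directed path from i to j (possibly empty when i = j).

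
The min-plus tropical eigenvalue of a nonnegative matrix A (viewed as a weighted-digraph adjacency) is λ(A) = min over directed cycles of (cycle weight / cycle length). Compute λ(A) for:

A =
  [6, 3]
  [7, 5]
λ(A) = 5

Enumerate directed cycles and compute their means (weight / length). Sample:
  cycle 0 → 0: weight = 6, length = 1, mean = 6/1 ≈ 6.000
  cycle 1 → 1: weight = 5, length = 1, mean = 5/1 ≈ 5.000
  cycle 0 → 1 → 0: weight = 10, length = 2, mean = 10/2 ≈ 5.000
  cycle 1 → 0 → 1: weight = 10, length = 2, mean = 10/2 ≈ 5.000
Minimum mean = 5.000, attained e.g. along the cycle 1 → 1 with weight 5 and length 1. So λ(A) = 5/1 = 5.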